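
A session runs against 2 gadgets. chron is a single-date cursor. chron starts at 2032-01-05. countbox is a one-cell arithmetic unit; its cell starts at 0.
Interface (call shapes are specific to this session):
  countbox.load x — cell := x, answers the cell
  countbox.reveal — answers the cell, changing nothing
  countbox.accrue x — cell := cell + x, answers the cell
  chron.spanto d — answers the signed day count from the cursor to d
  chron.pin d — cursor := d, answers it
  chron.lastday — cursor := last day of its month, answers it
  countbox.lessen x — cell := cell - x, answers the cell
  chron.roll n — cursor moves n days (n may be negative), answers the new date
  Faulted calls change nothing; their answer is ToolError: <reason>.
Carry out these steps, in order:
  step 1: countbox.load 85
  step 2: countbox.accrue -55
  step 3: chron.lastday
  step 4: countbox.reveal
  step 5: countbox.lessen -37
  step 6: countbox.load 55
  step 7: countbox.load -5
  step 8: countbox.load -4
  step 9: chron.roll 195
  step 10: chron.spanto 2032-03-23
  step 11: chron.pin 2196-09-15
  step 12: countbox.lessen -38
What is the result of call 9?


>>> countbox.load x=85
:: 85
>>> countbox.accrue x=-55
:: 30
>>> chron.lastday
:: 2032-01-31
>>> countbox.reveal
:: 30
>>> countbox.lessen x=-37
:: 67
>>> countbox.load x=55
:: 55
>>> countbox.load x=-5
:: -5
>>> countbox.load x=-4
:: -4
>>> chron.roll n=195
:: 2032-08-13
>>> chron.spanto d=2032-03-23
:: -143
>>> chron.pin d=2196-09-15
:: 2196-09-15
>>> countbox.lessen x=-38
:: 34

Answer: 2032-08-13


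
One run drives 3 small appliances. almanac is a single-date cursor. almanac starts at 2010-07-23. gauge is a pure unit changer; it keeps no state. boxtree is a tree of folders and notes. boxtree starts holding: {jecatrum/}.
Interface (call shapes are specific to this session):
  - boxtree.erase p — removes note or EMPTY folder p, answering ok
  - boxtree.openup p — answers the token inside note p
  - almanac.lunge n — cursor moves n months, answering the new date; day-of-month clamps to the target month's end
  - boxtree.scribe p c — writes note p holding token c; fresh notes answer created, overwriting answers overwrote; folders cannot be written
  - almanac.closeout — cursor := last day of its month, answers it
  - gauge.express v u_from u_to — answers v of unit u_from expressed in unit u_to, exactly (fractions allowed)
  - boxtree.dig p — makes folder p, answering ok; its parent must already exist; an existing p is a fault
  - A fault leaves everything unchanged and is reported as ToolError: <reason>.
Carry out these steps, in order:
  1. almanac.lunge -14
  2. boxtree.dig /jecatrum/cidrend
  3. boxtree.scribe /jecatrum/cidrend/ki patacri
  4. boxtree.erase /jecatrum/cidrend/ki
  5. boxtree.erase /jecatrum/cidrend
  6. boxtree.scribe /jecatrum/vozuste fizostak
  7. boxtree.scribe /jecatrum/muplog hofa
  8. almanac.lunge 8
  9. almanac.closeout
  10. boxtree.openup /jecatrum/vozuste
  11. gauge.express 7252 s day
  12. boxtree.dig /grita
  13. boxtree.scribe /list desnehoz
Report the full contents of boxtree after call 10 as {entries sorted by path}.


Answer: {jecatrum/, jecatrum/muplog=hofa, jecatrum/vozuste=fizostak}

Derivation:
;; 1. almanac.lunge(n→-14) => 2009-05-23
;; 2. boxtree.dig(p→/jecatrum/cidrend) => ok
;; 3. boxtree.scribe(p→/jecatrum/cidrend/ki, c→patacri) => created
;; 4. boxtree.erase(p→/jecatrum/cidrend/ki) => ok
;; 5. boxtree.erase(p→/jecatrum/cidrend) => ok
;; 6. boxtree.scribe(p→/jecatrum/vozuste, c→fizostak) => created
;; 7. boxtree.scribe(p→/jecatrum/muplog, c→hofa) => created
;; 8. almanac.lunge(n→8) => 2010-01-23
;; 9. almanac.closeout() => 2010-01-31
;; 10. boxtree.openup(p→/jecatrum/vozuste) => fizostak
;; 11. gauge.express(v→7252, u_from→s, u_to→day) => 1813/21600
;; 12. boxtree.dig(p→/grita) => ok
;; 13. boxtree.scribe(p→/list, c→desnehoz) => created


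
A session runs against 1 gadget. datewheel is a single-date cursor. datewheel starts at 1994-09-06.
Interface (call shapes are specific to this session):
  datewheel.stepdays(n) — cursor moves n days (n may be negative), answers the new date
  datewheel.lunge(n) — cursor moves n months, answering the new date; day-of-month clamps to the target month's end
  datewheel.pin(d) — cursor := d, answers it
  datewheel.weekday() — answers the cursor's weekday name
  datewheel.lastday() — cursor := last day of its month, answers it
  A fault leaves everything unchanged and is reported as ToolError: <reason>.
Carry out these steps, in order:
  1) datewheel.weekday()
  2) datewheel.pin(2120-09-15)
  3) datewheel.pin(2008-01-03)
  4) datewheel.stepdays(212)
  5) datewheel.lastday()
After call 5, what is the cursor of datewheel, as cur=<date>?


Answer: cur=2008-08-31

Derivation:
Using weekday(), and see Tuesday.
I try pin on d: 2120-09-15, giving 2120-09-15.
I run pin on d: 2008-01-03, which returns 2008-01-03.
Next I call stepdays on n: 212, — result: 2008-08-02.
I run lastday(), and see 2008-08-31.


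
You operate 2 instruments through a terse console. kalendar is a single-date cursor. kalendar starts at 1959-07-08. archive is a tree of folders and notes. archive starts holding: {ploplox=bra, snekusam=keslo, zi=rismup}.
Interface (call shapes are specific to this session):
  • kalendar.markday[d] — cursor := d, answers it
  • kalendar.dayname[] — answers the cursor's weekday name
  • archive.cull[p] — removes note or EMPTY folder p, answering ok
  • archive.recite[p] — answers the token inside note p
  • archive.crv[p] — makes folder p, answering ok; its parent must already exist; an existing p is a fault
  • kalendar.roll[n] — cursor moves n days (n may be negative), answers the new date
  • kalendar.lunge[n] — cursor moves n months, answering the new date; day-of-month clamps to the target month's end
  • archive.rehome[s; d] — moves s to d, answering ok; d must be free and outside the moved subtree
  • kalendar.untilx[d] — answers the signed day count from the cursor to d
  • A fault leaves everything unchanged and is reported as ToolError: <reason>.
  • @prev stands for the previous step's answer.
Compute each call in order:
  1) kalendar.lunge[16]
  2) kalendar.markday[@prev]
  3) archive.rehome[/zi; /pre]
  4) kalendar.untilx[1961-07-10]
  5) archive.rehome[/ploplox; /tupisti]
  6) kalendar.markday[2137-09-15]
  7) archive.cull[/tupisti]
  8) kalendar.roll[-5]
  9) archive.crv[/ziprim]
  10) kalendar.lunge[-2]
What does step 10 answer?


;; 1. kalendar.lunge(n='16') -> 1960-11-08
;; 2. kalendar.markday(d='@prev') -> 1960-11-08
;; 3. archive.rehome(s='/zi', d='/pre') -> ok
;; 4. kalendar.untilx(d='1961-07-10') -> 244
;; 5. archive.rehome(s='/ploplox', d='/tupisti') -> ok
;; 6. kalendar.markday(d='2137-09-15') -> 2137-09-15
;; 7. archive.cull(p='/tupisti') -> ok
;; 8. kalendar.roll(n='-5') -> 2137-09-10
;; 9. archive.crv(p='/ziprim') -> ok
;; 10. kalendar.lunge(n='-2') -> 2137-07-10

Answer: 2137-07-10


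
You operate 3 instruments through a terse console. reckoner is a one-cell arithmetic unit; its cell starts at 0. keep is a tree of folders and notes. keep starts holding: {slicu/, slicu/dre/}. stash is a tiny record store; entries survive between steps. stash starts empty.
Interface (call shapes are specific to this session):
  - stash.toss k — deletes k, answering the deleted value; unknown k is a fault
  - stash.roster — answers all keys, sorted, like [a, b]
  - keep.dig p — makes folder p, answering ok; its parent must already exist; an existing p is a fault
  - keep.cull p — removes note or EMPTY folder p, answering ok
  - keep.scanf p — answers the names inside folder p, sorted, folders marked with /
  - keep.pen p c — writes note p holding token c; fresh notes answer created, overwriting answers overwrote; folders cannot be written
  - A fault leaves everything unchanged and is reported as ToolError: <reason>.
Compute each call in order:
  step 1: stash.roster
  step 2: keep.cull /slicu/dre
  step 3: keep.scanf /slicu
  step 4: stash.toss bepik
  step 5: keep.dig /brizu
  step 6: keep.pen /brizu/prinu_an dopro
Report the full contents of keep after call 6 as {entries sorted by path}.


I call stash.roster(), and see [].
I run keep.cull(p→/slicu/dre), and see ok.
Now I run keep.scanf(p→/slicu), and observe [].
Using stash.toss(k→bepik), — result: ToolError: no such key bepik.
Then keep.dig(p→/brizu), yielding ok.
I use keep.pen(p→/brizu/prinu_an, c→dopro), and see created.

Answer: {brizu/, brizu/prinu_an=dopro, slicu/}


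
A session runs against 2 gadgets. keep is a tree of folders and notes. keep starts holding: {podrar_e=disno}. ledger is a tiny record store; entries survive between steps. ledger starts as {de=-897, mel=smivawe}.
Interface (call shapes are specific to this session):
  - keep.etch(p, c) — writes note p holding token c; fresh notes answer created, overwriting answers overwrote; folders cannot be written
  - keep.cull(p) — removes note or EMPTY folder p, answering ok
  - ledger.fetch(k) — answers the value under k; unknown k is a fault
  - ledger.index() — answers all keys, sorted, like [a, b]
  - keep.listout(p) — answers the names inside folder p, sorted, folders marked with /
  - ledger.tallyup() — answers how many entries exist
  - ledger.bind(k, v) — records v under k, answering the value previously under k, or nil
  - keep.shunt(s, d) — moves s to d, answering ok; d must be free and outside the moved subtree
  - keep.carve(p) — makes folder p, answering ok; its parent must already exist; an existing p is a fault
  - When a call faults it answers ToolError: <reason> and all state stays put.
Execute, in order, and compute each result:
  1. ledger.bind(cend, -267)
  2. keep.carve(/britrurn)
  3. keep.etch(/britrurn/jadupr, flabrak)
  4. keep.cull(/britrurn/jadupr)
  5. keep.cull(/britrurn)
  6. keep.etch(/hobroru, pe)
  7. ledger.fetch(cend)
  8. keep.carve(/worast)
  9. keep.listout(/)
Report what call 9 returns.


Answer: [hobroru, podrar_e, worast/]

Derivation:
~$ ledger.bind cend -267
[out] nil
~$ keep.carve /britrurn
[out] ok
~$ keep.etch /britrurn/jadupr flabrak
[out] created
~$ keep.cull /britrurn/jadupr
[out] ok
~$ keep.cull /britrurn
[out] ok
~$ keep.etch /hobroru pe
[out] created
~$ ledger.fetch cend
[out] -267
~$ keep.carve /worast
[out] ok
~$ keep.listout /
[out] [hobroru, podrar_e, worast/]


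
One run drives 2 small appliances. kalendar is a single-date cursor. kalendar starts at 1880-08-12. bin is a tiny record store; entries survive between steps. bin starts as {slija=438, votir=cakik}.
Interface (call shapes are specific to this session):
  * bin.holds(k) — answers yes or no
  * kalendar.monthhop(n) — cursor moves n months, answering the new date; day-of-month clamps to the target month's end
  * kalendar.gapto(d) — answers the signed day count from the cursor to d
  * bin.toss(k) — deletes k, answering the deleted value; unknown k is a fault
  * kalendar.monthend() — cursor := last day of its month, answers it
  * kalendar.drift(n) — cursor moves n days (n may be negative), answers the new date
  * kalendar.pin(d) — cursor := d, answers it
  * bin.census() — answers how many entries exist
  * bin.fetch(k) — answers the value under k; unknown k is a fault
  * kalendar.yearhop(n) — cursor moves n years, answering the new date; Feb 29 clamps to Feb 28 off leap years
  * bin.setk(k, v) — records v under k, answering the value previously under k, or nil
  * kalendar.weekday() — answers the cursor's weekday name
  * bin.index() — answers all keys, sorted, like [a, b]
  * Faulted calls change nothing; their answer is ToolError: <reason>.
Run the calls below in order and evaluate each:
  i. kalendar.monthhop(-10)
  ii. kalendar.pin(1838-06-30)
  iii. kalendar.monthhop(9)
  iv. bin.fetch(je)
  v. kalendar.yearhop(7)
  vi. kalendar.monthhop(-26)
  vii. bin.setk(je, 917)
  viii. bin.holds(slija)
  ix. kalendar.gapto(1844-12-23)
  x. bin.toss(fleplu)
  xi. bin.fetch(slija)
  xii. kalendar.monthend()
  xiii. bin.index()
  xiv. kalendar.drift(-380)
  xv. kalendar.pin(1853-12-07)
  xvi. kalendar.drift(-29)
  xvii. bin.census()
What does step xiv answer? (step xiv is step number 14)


Answer: 1843-01-16

Derivation:
// 1. kalendar.monthhop(n→-10) : 1879-10-12
// 2. kalendar.pin(d→1838-06-30) : 1838-06-30
// 3. kalendar.monthhop(n→9) : 1839-03-30
// 4. bin.fetch(k→je) : ToolError: no such key je
// 5. kalendar.yearhop(n→7) : 1846-03-30
// 6. kalendar.monthhop(n→-26) : 1844-01-30
// 7. bin.setk(k→je, v→917) : nil
// 8. bin.holds(k→slija) : yes
// 9. kalendar.gapto(d→1844-12-23) : 328
// 10. bin.toss(k→fleplu) : ToolError: no such key fleplu
// 11. bin.fetch(k→slija) : 438
// 12. kalendar.monthend() : 1844-01-31
// 13. bin.index() : [je, slija, votir]
// 14. kalendar.drift(n→-380) : 1843-01-16
// 15. kalendar.pin(d→1853-12-07) : 1853-12-07
// 16. kalendar.drift(n→-29) : 1853-11-08
// 17. bin.census() : 3


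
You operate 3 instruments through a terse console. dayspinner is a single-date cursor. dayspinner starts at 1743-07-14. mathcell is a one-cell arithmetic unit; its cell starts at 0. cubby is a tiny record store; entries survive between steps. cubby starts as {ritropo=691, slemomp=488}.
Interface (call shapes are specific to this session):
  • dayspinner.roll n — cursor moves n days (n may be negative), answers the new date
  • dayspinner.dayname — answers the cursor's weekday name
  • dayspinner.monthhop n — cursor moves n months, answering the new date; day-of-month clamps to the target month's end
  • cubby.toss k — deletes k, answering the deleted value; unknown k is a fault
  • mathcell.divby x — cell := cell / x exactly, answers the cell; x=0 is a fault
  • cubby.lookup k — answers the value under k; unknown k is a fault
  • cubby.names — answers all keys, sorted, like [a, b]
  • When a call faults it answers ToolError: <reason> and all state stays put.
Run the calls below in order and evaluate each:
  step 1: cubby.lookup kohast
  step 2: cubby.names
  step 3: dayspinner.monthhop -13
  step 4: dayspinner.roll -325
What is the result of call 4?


[in] cubby.lookup k: kohast
[out] ToolError: no such key kohast
[in] cubby.names
[out] [ritropo, slemomp]
[in] dayspinner.monthhop n: -13
[out] 1742-06-14
[in] dayspinner.roll n: -325
[out] 1741-07-24

Answer: 1741-07-24


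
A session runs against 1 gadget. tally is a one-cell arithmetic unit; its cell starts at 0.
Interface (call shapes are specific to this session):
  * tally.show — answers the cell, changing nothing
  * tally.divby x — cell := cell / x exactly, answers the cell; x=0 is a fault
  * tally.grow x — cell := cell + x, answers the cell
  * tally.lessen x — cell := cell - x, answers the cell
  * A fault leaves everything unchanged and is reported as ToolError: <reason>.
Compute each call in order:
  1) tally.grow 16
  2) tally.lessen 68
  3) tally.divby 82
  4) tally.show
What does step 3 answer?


>> tally.grow(x='16')
<< 16
>> tally.lessen(x='68')
<< -52
>> tally.divby(x='82')
<< -26/41
>> tally.show()
<< -26/41

Answer: -26/41


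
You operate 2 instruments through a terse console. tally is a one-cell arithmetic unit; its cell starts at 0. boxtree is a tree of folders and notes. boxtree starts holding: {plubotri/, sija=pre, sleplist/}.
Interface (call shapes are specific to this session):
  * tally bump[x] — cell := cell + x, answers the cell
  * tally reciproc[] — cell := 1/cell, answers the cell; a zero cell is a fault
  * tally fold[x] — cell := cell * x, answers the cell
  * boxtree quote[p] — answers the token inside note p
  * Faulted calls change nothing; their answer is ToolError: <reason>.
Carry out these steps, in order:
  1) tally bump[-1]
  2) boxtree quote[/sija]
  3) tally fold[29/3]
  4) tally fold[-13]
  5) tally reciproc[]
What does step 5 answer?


==> tally bump(-1)
<== -1
==> boxtree quote(/sija)
<== pre
==> tally fold(29/3)
<== -29/3
==> tally fold(-13)
<== 377/3
==> tally reciproc()
<== 3/377

Answer: 3/377


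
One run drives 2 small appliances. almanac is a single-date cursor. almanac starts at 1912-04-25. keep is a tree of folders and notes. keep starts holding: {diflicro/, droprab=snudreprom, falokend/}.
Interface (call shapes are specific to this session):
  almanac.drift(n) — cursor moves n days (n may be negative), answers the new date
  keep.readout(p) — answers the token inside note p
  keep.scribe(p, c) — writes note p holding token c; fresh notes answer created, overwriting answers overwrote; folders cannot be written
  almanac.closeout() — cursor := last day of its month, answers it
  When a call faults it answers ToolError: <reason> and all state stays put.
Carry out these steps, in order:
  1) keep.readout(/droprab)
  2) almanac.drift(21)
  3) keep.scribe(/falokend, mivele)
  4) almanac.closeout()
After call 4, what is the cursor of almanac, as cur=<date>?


! 1. keep.readout(/droprab) ~> snudreprom
! 2. almanac.drift(21) ~> 1912-05-16
! 3. keep.scribe(/falokend, mivele) ~> ToolError: is a directory
! 4. almanac.closeout() ~> 1912-05-31

Answer: cur=1912-05-31


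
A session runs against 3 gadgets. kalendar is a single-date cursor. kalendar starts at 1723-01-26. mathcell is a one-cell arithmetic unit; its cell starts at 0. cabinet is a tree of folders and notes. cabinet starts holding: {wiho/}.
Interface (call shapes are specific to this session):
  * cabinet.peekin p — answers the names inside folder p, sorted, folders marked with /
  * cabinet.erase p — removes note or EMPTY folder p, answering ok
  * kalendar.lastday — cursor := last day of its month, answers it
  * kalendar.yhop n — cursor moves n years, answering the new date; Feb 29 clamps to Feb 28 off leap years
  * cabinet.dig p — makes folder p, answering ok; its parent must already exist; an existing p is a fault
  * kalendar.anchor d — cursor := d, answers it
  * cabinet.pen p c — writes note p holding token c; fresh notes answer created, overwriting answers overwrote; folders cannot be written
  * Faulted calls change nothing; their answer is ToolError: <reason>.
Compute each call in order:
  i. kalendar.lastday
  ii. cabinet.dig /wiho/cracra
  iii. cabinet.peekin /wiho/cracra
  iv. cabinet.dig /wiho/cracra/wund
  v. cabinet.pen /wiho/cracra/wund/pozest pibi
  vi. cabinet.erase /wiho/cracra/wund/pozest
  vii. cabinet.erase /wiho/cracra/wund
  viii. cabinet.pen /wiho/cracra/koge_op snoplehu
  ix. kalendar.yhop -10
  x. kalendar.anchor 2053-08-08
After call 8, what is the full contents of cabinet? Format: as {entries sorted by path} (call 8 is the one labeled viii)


Answer: {wiho/, wiho/cracra/, wiho/cracra/koge_op=snoplehu}

Derivation:
Now I run lastday, yielding 1723-01-31.
Now I run dig passing /wiho/cracra, and see ok.
Calling peekin passing /wiho/cracra, and see [].
Calling dig passing /wiho/cracra/wund, yielding ok.
I run pen passing /wiho/cracra/wund/pozest, pibi, yielding created.
I try erase passing /wiho/cracra/wund/pozest, giving ok.
I invoke erase passing /wiho/cracra/wund, and observe ok.
Using pen passing /wiho/cracra/koge_op, snoplehu, and observe created.
I try yhop passing -10, giving 1713-01-31.
Calling anchor passing 2053-08-08, and see 2053-08-08.


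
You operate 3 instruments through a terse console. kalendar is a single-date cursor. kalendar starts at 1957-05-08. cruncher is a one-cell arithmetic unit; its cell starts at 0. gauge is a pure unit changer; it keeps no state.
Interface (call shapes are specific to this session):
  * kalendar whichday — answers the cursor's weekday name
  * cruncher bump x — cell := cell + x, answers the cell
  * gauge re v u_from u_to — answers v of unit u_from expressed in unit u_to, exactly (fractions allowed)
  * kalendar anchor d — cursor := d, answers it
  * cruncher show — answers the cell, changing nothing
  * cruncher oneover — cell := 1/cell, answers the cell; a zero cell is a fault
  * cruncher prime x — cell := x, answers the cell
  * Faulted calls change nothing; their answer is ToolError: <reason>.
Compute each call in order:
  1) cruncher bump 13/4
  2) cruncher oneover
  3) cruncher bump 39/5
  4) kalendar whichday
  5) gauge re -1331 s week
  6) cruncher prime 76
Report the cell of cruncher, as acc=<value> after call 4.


Step: cruncher bump[x='13/4']
Result: 13/4
Step: cruncher oneover[]
Result: 4/13
Step: cruncher bump[x='39/5']
Result: 527/65
Step: kalendar whichday[]
Result: Wednesday
Step: gauge re[v='-1331'; u_from='s'; u_to='week']
Result: -1331/604800
Step: cruncher prime[x='76']
Result: 76

Answer: acc=527/65


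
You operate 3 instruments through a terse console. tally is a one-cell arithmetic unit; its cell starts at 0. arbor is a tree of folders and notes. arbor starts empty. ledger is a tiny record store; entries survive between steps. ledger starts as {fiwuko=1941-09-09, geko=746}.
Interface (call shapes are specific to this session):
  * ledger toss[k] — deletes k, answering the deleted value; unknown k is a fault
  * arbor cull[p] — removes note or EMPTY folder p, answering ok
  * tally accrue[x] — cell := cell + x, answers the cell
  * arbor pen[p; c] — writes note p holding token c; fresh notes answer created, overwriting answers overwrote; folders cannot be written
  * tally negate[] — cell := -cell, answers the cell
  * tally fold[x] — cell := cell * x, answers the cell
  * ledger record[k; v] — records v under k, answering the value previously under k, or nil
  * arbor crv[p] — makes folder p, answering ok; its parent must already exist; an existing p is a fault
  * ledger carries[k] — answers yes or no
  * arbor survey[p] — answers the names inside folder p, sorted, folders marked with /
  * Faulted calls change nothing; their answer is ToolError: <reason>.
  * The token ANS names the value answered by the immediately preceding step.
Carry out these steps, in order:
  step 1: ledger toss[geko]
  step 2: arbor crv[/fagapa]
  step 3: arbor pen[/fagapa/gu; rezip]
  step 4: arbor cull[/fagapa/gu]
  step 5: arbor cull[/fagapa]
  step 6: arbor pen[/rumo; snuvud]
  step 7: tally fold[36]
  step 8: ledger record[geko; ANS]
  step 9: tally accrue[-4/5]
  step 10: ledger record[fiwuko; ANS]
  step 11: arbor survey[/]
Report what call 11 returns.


> ledger toss k: geko
  746
> arbor crv p: /fagapa
  ok
> arbor pen p: /fagapa/gu c: rezip
  created
> arbor cull p: /fagapa/gu
  ok
> arbor cull p: /fagapa
  ok
> arbor pen p: /rumo c: snuvud
  created
> tally fold x: 36
  0
> ledger record k: geko v: ANS
  nil
> tally accrue x: -4/5
  -4/5
> ledger record k: fiwuko v: ANS
  1941-09-09
> arbor survey p: /
  [rumo]

Answer: [rumo]


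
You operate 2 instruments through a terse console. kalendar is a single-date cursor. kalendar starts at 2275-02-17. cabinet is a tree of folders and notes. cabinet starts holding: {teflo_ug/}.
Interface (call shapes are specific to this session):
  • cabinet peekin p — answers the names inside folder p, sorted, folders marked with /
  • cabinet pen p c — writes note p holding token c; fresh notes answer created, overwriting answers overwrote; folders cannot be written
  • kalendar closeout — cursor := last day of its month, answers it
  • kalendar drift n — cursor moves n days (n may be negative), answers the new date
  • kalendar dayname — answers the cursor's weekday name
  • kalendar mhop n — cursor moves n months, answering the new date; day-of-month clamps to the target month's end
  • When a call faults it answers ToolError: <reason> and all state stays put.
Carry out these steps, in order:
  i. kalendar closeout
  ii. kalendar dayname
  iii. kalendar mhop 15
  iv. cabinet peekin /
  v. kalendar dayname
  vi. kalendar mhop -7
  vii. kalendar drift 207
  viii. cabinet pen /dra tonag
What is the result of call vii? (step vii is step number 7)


Answer: 2276-05-22

Derivation:
·→ kalendar closeout()
·← 2275-02-28
·→ kalendar dayname()
·← Sunday
·→ kalendar mhop(n: 15)
·← 2276-05-28
·→ cabinet peekin(p: /)
·← [teflo_ug/]
·→ kalendar dayname()
·← Sunday
·→ kalendar mhop(n: -7)
·← 2275-10-28
·→ kalendar drift(n: 207)
·← 2276-05-22
·→ cabinet pen(p: /dra, c: tonag)
·← created


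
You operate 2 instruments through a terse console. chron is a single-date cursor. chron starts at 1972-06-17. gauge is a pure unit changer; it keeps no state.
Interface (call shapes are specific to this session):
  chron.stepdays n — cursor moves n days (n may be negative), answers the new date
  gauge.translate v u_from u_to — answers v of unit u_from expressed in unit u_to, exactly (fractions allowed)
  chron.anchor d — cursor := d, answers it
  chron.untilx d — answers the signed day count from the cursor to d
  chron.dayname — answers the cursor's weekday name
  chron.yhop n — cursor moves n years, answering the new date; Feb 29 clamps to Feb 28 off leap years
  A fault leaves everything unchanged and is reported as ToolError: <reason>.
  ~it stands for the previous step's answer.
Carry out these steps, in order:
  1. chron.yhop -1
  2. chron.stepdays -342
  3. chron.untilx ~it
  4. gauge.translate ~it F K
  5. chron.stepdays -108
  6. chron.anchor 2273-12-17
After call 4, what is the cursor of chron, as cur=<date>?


Answer: cur=1970-07-10

Derivation:
Act: chron.yhop[n='-1']
Obs: 1971-06-17
Act: chron.stepdays[n='-342']
Obs: 1970-07-10
Act: chron.untilx[d='~it']
Obs: 0
Act: gauge.translate[v='~it'; u_from='F'; u_to='K']
Obs: 45967/180
Act: chron.stepdays[n='-108']
Obs: 1970-03-24
Act: chron.anchor[d='2273-12-17']
Obs: 2273-12-17


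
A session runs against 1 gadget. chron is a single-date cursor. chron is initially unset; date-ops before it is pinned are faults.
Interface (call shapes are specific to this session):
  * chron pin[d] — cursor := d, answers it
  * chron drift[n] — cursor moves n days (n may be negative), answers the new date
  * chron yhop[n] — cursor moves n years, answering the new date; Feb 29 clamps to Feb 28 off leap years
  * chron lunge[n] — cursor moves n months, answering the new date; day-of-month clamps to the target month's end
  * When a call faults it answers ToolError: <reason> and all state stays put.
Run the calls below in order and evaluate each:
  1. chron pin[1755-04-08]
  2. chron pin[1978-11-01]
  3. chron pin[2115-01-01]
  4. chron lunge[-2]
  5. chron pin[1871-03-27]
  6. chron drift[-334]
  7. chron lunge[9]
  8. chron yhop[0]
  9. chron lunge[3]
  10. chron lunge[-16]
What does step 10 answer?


>>> chron pin d=1755-04-08
  1755-04-08
>>> chron pin d=1978-11-01
  1978-11-01
>>> chron pin d=2115-01-01
  2115-01-01
>>> chron lunge n=-2
  2114-11-01
>>> chron pin d=1871-03-27
  1871-03-27
>>> chron drift n=-334
  1870-04-27
>>> chron lunge n=9
  1871-01-27
>>> chron yhop n=0
  1871-01-27
>>> chron lunge n=3
  1871-04-27
>>> chron lunge n=-16
  1869-12-27

Answer: 1869-12-27


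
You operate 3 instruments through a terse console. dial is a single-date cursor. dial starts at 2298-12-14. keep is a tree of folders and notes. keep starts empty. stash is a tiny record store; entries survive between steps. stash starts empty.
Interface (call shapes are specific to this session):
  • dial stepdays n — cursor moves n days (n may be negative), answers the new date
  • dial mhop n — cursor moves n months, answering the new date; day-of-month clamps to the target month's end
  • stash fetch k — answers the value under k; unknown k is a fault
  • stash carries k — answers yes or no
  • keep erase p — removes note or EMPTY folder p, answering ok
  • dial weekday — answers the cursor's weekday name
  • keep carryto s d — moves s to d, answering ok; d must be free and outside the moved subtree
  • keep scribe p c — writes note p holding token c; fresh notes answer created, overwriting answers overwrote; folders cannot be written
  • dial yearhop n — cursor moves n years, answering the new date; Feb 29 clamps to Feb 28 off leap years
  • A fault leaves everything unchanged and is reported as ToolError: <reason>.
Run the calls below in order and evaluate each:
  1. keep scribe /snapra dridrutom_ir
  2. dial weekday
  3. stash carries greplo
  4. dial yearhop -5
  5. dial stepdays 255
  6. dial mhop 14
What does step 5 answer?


>>> keep scribe p: /snapra c: dridrutom_ir
[out] created
>>> dial weekday
[out] Wednesday
>>> stash carries k: greplo
[out] no
>>> dial yearhop n: -5
[out] 2293-12-14
>>> dial stepdays n: 255
[out] 2294-08-26
>>> dial mhop n: 14
[out] 2295-10-26

Answer: 2294-08-26


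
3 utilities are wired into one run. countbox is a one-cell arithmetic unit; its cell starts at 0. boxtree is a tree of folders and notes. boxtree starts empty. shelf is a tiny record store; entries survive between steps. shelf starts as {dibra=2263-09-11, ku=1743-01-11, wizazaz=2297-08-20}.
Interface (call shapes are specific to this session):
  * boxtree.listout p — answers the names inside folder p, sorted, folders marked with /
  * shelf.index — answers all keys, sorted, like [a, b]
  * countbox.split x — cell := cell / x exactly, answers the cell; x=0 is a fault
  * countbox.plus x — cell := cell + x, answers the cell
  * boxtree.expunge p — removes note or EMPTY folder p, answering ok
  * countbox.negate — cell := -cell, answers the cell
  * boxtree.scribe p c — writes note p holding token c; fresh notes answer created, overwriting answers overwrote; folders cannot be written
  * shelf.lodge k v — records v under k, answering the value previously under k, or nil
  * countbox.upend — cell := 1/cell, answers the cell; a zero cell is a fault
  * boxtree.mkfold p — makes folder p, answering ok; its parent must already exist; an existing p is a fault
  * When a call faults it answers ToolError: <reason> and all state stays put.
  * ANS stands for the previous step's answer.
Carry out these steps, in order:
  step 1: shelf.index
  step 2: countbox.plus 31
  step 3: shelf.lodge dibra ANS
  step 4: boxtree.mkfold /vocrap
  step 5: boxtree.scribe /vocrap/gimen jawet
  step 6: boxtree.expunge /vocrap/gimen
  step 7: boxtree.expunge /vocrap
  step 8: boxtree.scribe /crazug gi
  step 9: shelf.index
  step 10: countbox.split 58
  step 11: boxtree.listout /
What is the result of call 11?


Answer: [crazug]

Derivation:
Step: shelf.index[]
Result: [dibra, ku, wizazaz]
Step: countbox.plus[x=31]
Result: 31
Step: shelf.lodge[k=dibra; v=ANS]
Result: 2263-09-11
Step: boxtree.mkfold[p=/vocrap]
Result: ok
Step: boxtree.scribe[p=/vocrap/gimen; c=jawet]
Result: created
Step: boxtree.expunge[p=/vocrap/gimen]
Result: ok
Step: boxtree.expunge[p=/vocrap]
Result: ok
Step: boxtree.scribe[p=/crazug; c=gi]
Result: created
Step: shelf.index[]
Result: [dibra, ku, wizazaz]
Step: countbox.split[x=58]
Result: 31/58
Step: boxtree.listout[p=/]
Result: [crazug]


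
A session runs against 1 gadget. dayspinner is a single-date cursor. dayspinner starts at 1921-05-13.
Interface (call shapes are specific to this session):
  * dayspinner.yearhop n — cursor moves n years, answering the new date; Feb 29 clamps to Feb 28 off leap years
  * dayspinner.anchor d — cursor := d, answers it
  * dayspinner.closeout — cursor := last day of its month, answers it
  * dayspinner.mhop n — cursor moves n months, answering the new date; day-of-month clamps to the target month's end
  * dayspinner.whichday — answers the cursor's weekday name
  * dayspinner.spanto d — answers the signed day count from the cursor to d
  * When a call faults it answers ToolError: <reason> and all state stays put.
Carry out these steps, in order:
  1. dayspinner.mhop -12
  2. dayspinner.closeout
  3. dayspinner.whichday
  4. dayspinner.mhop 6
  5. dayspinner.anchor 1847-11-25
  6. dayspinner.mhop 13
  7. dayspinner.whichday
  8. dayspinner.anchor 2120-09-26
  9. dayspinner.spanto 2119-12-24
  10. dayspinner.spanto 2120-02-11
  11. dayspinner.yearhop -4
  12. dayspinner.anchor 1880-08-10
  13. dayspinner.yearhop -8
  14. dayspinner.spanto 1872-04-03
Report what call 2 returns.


>> mhop(-12)
<< 1920-05-13
>> closeout()
<< 1920-05-31
>> whichday()
<< Monday
>> mhop(6)
<< 1920-11-30
>> anchor(1847-11-25)
<< 1847-11-25
>> mhop(13)
<< 1848-12-25
>> whichday()
<< Monday
>> anchor(2120-09-26)
<< 2120-09-26
>> spanto(2119-12-24)
<< -277
>> spanto(2120-02-11)
<< -228
>> yearhop(-4)
<< 2116-09-26
>> anchor(1880-08-10)
<< 1880-08-10
>> yearhop(-8)
<< 1872-08-10
>> spanto(1872-04-03)
<< -129

Answer: 1920-05-31


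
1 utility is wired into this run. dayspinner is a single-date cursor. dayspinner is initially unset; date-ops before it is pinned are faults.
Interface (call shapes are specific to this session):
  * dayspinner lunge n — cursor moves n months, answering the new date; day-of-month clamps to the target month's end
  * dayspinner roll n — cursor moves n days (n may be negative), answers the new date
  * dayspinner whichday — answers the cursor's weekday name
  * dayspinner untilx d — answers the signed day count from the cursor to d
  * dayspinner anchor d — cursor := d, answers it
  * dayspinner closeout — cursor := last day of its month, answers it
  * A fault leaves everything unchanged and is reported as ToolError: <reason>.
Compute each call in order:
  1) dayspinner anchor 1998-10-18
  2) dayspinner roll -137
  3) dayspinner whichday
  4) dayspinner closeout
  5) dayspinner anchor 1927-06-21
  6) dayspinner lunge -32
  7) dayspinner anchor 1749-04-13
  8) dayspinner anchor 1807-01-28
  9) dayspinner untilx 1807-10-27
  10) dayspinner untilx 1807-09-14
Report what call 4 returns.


I call dayspinner anchor(1998-10-18), and see 1998-10-18.
Invoking dayspinner roll(-137), which returns 1998-06-03.
Then dayspinner whichday(), yielding Wednesday.
I call dayspinner closeout(), → 1998-06-30.
I invoke dayspinner anchor(1927-06-21), — result: 1927-06-21.
I use dayspinner lunge(-32), which returns 1924-10-21.
Then dayspinner anchor(1749-04-13), and observe 1749-04-13.
Using dayspinner anchor(1807-01-28), which returns 1807-01-28.
Next I call dayspinner untilx(1807-10-27), which returns 272.
I run dayspinner untilx(1807-09-14): 229.

Answer: 1998-06-30


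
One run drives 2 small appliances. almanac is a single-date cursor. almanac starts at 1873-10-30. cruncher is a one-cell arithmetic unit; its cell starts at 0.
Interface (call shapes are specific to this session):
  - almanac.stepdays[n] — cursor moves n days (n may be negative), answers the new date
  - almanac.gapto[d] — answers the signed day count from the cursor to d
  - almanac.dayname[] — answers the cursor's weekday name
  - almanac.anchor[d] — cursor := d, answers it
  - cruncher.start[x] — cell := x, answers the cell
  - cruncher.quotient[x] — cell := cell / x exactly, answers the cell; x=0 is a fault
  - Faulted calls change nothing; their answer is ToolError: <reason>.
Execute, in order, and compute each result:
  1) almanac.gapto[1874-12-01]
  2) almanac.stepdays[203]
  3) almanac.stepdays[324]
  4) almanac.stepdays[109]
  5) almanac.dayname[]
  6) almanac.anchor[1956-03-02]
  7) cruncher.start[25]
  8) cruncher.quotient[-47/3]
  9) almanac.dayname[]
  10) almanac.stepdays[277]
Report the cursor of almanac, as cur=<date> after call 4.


Answer: cur=1875-07-28

Derivation:
Step: gapto[d=1874-12-01]
Result: 397
Step: stepdays[n=203]
Result: 1874-05-21
Step: stepdays[n=324]
Result: 1875-04-10
Step: stepdays[n=109]
Result: 1875-07-28
Step: dayname[]
Result: Wednesday
Step: anchor[d=1956-03-02]
Result: 1956-03-02
Step: start[x=25]
Result: 25
Step: quotient[x=-47/3]
Result: -75/47
Step: dayname[]
Result: Friday
Step: stepdays[n=277]
Result: 1956-12-04


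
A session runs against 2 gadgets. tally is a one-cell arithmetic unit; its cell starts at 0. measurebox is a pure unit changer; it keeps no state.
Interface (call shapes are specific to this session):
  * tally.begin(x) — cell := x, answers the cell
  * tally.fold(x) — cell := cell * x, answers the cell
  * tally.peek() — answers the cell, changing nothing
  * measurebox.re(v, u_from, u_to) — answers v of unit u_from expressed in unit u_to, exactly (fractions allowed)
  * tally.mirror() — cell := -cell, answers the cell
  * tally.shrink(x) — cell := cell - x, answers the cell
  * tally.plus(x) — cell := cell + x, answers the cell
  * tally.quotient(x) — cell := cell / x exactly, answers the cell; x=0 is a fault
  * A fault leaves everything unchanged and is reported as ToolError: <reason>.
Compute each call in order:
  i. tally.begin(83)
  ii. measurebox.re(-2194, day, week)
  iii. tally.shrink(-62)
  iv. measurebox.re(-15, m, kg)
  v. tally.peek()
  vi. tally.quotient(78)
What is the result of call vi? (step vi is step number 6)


;; tally.begin(x→83) => 83
;; measurebox.re(v→-2194, u_from→day, u_to→week) => -2194/7
;; tally.shrink(x→-62) => 145
;; measurebox.re(v→-15, u_from→m, u_to→kg) => ToolError: incompatible units
;; tally.peek() => 145
;; tally.quotient(x→78) => 145/78

Answer: 145/78


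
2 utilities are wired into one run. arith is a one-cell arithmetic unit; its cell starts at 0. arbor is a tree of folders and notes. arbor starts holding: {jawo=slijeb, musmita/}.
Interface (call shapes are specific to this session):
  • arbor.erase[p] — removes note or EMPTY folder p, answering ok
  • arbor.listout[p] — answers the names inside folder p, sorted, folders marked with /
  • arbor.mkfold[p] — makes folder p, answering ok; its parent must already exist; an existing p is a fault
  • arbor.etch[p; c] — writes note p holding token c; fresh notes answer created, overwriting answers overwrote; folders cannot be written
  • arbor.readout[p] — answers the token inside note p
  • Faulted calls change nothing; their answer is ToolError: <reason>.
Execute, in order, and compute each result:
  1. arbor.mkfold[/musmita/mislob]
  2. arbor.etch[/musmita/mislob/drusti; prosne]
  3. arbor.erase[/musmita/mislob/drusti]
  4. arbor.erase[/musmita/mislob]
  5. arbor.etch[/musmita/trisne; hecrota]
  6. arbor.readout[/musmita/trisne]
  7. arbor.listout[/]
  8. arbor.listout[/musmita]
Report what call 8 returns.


Answer: [trisne]

Derivation:
Next I call arbor.mkfold passing /musmita/mislob, → ok.
Now I run arbor.etch passing /musmita/mislob/drusti, prosne, and see created.
Calling arbor.erase passing /musmita/mislob/drusti, which returns ok.
Now I run arbor.erase passing /musmita/mislob, which returns ok.
Now I run arbor.etch passing /musmita/trisne, hecrota, giving created.
I run arbor.readout passing /musmita/trisne, and get hecrota.
Next I call arbor.listout passing /, and observe [jawo, musmita/].
Using arbor.listout passing /musmita, yielding [trisne].


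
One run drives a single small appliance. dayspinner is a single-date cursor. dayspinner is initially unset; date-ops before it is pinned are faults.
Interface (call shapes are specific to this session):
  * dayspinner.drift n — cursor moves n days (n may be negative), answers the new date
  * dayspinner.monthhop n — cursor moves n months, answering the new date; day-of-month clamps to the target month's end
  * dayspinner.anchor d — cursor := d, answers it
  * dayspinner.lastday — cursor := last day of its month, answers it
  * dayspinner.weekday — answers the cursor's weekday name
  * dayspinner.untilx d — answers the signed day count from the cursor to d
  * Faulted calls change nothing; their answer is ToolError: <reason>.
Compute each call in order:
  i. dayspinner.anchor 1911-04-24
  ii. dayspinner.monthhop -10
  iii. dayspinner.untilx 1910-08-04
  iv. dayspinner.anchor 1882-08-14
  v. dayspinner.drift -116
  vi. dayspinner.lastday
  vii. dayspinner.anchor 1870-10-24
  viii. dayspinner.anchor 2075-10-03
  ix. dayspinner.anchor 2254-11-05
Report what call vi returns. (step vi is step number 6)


Answer: 1882-04-30

Derivation:
> anchor d→1911-04-24
:: 1911-04-24
> monthhop n→-10
:: 1910-06-24
> untilx d→1910-08-04
:: 41
> anchor d→1882-08-14
:: 1882-08-14
> drift n→-116
:: 1882-04-20
> lastday
:: 1882-04-30
> anchor d→1870-10-24
:: 1870-10-24
> anchor d→2075-10-03
:: 2075-10-03
> anchor d→2254-11-05
:: 2254-11-05


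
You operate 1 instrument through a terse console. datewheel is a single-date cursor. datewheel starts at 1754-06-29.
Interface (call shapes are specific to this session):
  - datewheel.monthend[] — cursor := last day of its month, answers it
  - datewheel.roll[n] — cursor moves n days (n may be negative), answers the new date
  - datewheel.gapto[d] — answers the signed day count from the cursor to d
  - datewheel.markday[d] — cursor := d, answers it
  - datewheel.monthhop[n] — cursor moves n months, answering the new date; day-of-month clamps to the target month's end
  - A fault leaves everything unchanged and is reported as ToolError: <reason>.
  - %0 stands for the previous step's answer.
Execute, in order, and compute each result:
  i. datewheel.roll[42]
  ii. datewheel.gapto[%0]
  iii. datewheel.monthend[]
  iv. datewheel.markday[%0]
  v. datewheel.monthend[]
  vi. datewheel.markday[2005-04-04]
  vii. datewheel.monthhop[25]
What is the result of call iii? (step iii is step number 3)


Answer: 1754-08-31

Derivation:
// 1. datewheel.roll(n='42') -> 1754-08-10
// 2. datewheel.gapto(d='%0') -> 0
// 3. datewheel.monthend() -> 1754-08-31
// 4. datewheel.markday(d='%0') -> 1754-08-31
// 5. datewheel.monthend() -> 1754-08-31
// 6. datewheel.markday(d='2005-04-04') -> 2005-04-04
// 7. datewheel.monthhop(n='25') -> 2007-05-04
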